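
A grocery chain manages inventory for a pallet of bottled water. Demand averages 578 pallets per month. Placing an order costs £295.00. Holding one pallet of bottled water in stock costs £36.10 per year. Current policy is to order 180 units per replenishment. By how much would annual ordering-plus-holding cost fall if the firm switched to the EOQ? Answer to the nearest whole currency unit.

Annual demand D = 578 × 12 = 6,936.
EOQ = √(2DS/H) = √(2 × 6,936 × 295 / 36.1) ≈ 336.69.
Cost at Q* = (D/Q*)S + (Q*/2)H = √(2DSH) ≈ £12,154.42.
Cost at Q = 180: (6,936/180)×295 + (180/2)×36.1 = £11,367.33 + £3,249.00 = £14,616.33.
Excess = £14,616.33 − £12,154.42 = £2,461.92.

Extra cost ≈ £2,462 per year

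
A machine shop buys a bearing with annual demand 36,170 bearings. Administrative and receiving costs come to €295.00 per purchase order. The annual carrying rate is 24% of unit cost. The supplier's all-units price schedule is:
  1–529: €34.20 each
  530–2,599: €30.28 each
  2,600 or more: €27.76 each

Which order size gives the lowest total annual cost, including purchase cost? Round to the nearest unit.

Holding cost per unit per year at price C is H = 0.24·C.
Evaluate total cost at each tier's feasible EOQ or, if the EOQ is below the tier, at the tier's minimum quantity.
Tier 1 (€34.20): EOQ = 1612.4 exceeds tier's upper bound 529, so this tier is dominated.
EOQ at €30.28 = 1713.6 (feasible in tier 2): TC = 36,170×€30.28 + (36,170/1713.6)×295 + (1713.6/2)×0.24×€30.28 = €1,107,680.88.
EOQ at €27.76 = 1789.7 < 2600, so use break Q=2600: TC = 36,170×€27.76 + (36,170/2600.0)×295 + (2600.0/2)×0.24×€27.76 = €1,016,844.22.
Lowest total cost is €1,016,844.22 at Q = 2600.0.

Q* ≈ 2,600 bearings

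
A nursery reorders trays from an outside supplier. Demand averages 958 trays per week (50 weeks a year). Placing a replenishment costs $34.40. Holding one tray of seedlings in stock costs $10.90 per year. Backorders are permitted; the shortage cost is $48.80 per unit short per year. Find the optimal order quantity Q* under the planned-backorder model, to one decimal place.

Q* ≈ 608.2 trays

Annual demand D = 958 × 50 = 47,900.
With planned backorders, Q* = √(2DS/H) · √((H+B)/B).
√(2DS/H) = √(2 × 47,900 × 34.4 / 10.9) = 549.856.
√((H+B)/B) = √((10.9+48.8)/48.8) = 1.1061.
Q* ≈ 608.171.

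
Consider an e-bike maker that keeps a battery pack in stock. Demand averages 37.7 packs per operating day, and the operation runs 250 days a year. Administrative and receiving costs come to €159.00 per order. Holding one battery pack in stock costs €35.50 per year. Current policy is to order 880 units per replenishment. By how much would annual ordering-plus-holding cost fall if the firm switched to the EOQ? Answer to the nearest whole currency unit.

Extra cost ≈ €7,008 per year

Annual demand D = 37.7 × 250 = 9,425.
EOQ = √(2DS/H) = √(2 × 9,425 × 159 / 35.5) ≈ 290.56.
Cost at Q* = (D/Q*)S + (Q*/2)H = √(2DSH) ≈ €10,314.98.
Cost at Q = 880: (9,425/880)×159 + (880/2)×35.5 = €1,702.93 + €15,620.00 = €17,322.93.
Excess = €17,322.93 − €10,314.98 = €7,007.95.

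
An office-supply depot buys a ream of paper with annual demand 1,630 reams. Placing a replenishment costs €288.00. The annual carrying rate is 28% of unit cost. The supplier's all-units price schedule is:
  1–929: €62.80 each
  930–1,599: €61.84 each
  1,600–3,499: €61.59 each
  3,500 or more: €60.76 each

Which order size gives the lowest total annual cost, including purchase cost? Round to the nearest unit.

Holding cost per unit per year at price C is H = 0.28·C.
For each price level, check whether its EOQ is feasible; otherwise the best quantity at that price is the breakpoint.
EOQ at €62.80 = 231.1 (feasible in tier 1): TC = 1,630×€62.80 + (1,630/231.1)×288 + (231.1/2)×0.28×€62.80 = €106,427.16.
EOQ at €61.84 = 232.9 < 930, so use break Q=930: TC = 1,630×€61.84 + (1,630/930.0)×288 + (930.0/2)×0.28×€61.84 = €109,355.54.
EOQ at €61.59 = 233.3 < 1600, so use break Q=1600: TC = 1,630×€61.59 + (1,630/1600.0)×288 + (1600.0/2)×0.28×€61.59 = €114,481.26.
EOQ at €60.76 = 234.9 < 3500, so use break Q=3500: TC = 1,630×€60.76 + (1,630/3500.0)×288 + (3500.0/2)×0.28×€60.76 = €128,945.33.
Lowest total cost is €106,427.16 at Q = 231.1.

Q* ≈ 231 reams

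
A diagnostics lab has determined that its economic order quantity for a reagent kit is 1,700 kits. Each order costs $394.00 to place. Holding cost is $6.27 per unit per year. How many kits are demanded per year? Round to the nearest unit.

D ≈ 22,995 kits per year

Invert the EOQ relation Q*² = 2DS/H.
From Q* = √(2DS/H): D = Q*²H / (2S) = 1,700² × 6.27 / (2 × 394) = 22995.305.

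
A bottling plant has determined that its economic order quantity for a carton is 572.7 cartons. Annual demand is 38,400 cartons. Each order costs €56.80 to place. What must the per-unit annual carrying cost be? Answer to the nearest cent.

H ≈ €13.30

Invert the EOQ relation Q*² = 2DS/H.
From Q* = √(2DS/H): H = 2DS / Q*² = 2 × 38,400 × 56.8 / 572.7² = 13.3001.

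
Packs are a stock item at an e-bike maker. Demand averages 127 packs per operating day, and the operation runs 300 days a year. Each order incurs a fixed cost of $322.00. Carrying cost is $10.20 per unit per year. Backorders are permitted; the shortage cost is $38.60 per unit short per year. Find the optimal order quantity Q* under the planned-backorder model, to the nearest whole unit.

Annual demand D = 127 × 300 = 38,100.
With planned backorders, Q* = √(2DS/H) · √((H+B)/B).
√(2DS/H) = √(2 × 38,100 × 322 / 10.2) = 1550.977.
√((H+B)/B) = √((10.2+38.6)/38.6) = 1.1244.
Q* ≈ 1743.900.

Q* ≈ 1,744 packs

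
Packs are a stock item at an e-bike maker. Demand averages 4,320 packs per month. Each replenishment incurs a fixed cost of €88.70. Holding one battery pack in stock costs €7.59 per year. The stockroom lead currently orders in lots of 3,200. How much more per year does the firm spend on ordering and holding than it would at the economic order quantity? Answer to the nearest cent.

Extra cost ≈ €5,226.25 per year

Annual demand D = 4,320 × 12 = 51,840.
EOQ = √(2DS/H) = √(2 × 51,840 × 88.7 / 7.59) ≈ 1100.75.
Cost at Q* = (D/Q*)S + (Q*/2)H = √(2DSH) ≈ €8,354.69.
Cost at Q = 3,200: (51,840/3,200)×88.7 + (3,200/2)×7.59 = €1,436.94 + €12,144.00 = €13,580.94.
Excess = €13,580.94 − €8,354.69 = €5,226.25.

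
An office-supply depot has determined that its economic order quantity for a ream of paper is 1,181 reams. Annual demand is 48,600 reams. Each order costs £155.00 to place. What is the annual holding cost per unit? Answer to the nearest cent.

Squaring Q* = √(2DS/H) gives Q*² = 2DS/H.
From Q* = √(2DS/H): H = 2DS / Q*² = 2 × 48,600 × 155 / 1,181² = 10.8019.

H ≈ £10.80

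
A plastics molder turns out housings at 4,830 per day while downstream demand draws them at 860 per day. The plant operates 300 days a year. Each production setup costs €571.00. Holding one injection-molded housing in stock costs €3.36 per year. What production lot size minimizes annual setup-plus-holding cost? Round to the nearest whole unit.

Annual demand D = 860 × 300 = 258,000.
Production build-up factor (1 − d/p) = 1 − 860/4,830 = 0.8219.
Q* = √(2DS / (H(1 − d/p))) = √(2 × 258,000 × 571 / (3.36 × 0.8219)).
= √(294,636,000 / 2.7617) ≈ 10328.841.

Q* ≈ 10,329 housings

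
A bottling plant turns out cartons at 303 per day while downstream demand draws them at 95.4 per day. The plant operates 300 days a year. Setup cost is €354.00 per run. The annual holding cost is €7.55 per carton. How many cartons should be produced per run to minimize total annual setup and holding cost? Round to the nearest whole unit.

Annual demand D = 95.4 × 300 = 28,620.
Production build-up factor (1 − d/p) = 1 − 95.4/303 = 0.6851.
Q* = √(2DS / (H(1 − d/p))) = √(2 × 28,620 × 354 / (7.55 × 0.6851)).
= √(20,262,960 / 5.1729) ≈ 1979.181.

Q* ≈ 1,979 cartons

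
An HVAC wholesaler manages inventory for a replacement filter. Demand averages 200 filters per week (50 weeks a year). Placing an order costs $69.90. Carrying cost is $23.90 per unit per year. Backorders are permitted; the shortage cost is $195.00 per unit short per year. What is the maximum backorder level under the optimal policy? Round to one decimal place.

Annual demand D = 200 × 50 = 10,000.
With planned backorders, Q* = √(2DS/H) · √((H+B)/B).
√(2DS/H) = √(2 × 10,000 × 69.9 / 23.9) = 241.855.
√((H+B)/B) = √((23.9+195)/195) = 1.0595.
Q* ≈ 256.248.
S* = Q* · H/(H+B) = 256.248 × 23.9/218.9 ≈ 27.978.

S* ≈ 28.0 filters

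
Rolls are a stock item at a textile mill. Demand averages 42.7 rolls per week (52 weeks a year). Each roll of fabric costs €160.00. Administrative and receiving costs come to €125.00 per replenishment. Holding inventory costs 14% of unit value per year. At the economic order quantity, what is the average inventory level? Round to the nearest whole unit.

Annual demand D = 42.7 × 52 = 2,220.4.
Holding cost H = 0.14 × €160.00 = €22.4000 per unit per year.
Q* = √(2DS/H) = √(2 × 2,220.4 × 125 / 22.4) ≈ 157.42.
Average inventory = Q*/2 ≈ 157.42 / 2 = 78.710.

Average inventory ≈ 79 rolls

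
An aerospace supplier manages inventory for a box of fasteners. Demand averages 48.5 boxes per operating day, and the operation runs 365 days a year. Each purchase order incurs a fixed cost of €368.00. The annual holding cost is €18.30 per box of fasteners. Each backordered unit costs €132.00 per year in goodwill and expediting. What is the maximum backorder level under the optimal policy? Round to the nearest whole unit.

Annual demand D = 48.5 × 365 = 17,702.5.
With planned backorders, Q* = √(2DS/H) · √((H+B)/B).
√(2DS/H) = √(2 × 17,702.5 × 368 / 18.3) = 843.783.
√((H+B)/B) = √((18.3+132)/132) = 1.0671.
Q* ≈ 900.375.
S* = Q* · H/(H+B) = 900.375 × 18.3/150.3 ≈ 109.626.

S* ≈ 110 boxes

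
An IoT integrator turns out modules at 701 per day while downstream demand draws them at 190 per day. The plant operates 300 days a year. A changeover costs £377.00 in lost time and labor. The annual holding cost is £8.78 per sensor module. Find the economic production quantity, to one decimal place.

Q* ≈ 2,591.3 modules

Annual demand D = 190 × 300 = 57,000.
Production build-up factor (1 − d/p) = 1 − 190/701 = 0.7290.
Q* = √(2DS / (H(1 − d/p))) = √(2 × 57,000 × 377 / (8.78 × 0.7290)).
= √(42,978,000 / 6.4003) ≈ 2591.340.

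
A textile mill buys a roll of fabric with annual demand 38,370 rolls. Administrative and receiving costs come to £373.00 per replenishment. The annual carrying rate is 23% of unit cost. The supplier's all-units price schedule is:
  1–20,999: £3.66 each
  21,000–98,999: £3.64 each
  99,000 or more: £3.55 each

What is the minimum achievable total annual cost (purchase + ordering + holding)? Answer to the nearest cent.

Holding cost per unit per year at price C is H = 0.23·C.
Evaluate total cost at each tier's feasible EOQ or, if the EOQ is below the tier, at the tier's minimum quantity.
EOQ at £3.66 = 5831.2 (feasible in tier 1): TC = 38,370×£3.66 + (38,370/5831.2)×373 + (5831.2/2)×0.23×£3.66 = £145,342.94.
EOQ at £3.64 = 5847.2 < 21000, so use break Q=21000: TC = 38,370×£3.64 + (38,370/21000.0)×373 + (21000.0/2)×0.23×£3.64 = £149,138.92.
EOQ at £3.55 = 5920.9 < 99000, so use break Q=99000: TC = 38,370×£3.55 + (38,370/99000.0)×373 + (99000.0/2)×0.23×£3.55 = £176,774.82.
Lowest total cost among the candidates is at Q = 5831.2.

TC* ≈ £145,342.94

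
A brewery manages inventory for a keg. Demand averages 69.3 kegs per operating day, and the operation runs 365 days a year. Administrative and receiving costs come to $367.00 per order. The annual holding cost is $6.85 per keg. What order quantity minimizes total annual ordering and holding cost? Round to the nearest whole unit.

Q* ≈ 1,646 kegs

Annual demand D = 69.3 × 365 = 25,294.5.
EOQ = √(2DS / H) = √(2 × 25,294.5 × 367 / 6.85).
= √(18,566,163 / 6.85) = √2,710,388.7591 ≈ 1646.326.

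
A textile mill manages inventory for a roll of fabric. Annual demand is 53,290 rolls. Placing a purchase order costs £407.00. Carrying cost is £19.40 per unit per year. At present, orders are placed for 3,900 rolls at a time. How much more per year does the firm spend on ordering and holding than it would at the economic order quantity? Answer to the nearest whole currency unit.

EOQ = √(2DS/H) = √(2 × 53,290 × 407 / 19.4) ≈ 1495.32.
Cost at Q* = (D/Q*)S + (Q*/2)H = √(2DSH) ≈ £29,009.21.
Cost at Q = 3,900: (53,290/3,900)×407 + (3,900/2)×19.4 = £5,561.29 + £37,830.00 = £43,391.29.
Excess = £43,391.29 − £29,009.21 = £14,382.08.

Extra cost ≈ £14,382 per year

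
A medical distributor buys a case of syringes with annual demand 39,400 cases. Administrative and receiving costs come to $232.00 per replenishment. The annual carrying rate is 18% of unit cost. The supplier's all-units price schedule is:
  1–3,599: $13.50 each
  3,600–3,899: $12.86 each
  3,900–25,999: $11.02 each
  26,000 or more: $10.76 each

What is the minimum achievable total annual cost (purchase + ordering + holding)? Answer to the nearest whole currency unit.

Holding cost per unit per year at price C is H = 0.18·C.
For each price level, check whether its EOQ is feasible; otherwise the best quantity at that price is the breakpoint.
EOQ at $13.50 = 2742.9 (feasible in tier 1): TC = 39,400×$13.50 + (39,400/2742.9)×232 + (2742.9/2)×0.18×$13.50 = $538,565.15.
EOQ at $12.86 = 2810.3 < 3600, so use break Q=3600: TC = 39,400×$12.86 + (39,400/3600.0)×232 + (3600.0/2)×0.18×$12.86 = $513,389.75.
EOQ at $11.02 = 3035.8 < 3900, so use break Q=3900: TC = 39,400×$11.02 + (39,400/3900.0)×232 + (3900.0/2)×0.18×$11.02 = $440,399.81.
EOQ at $10.76 = 3072.3 < 26000, so use break Q=26000: TC = 39,400×$10.76 + (39,400/26000.0)×232 + (26000.0/2)×0.18×$10.76 = $449,473.97.
Lowest total cost among the candidates is at Q = 3900.0.

TC* ≈ $440,400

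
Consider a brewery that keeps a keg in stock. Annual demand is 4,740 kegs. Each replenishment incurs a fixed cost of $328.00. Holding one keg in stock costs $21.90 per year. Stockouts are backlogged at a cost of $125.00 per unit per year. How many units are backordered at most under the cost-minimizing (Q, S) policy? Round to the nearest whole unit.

With planned backorders, Q* = √(2DS/H) · √((H+B)/B).
√(2DS/H) = √(2 × 4,740 × 328 / 21.9) = 376.807.
√((H+B)/B) = √((21.9+125)/125) = 1.0841.
Q* ≈ 408.484.
S* = Q* · H/(H+B) = 408.484 × 21.9/146.9 ≈ 60.897.

S* ≈ 61 kegs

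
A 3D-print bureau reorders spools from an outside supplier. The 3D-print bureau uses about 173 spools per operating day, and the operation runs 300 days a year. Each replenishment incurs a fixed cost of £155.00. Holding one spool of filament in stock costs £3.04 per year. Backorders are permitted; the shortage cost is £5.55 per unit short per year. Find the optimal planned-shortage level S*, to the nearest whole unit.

S* ≈ 1,013 spools

Annual demand D = 173 × 300 = 51,900.
With planned backorders, Q* = √(2DS/H) · √((H+B)/B).
√(2DS/H) = √(2 × 51,900 × 155 / 3.04) = 2300.529.
√((H+B)/B) = √((3.04+5.55)/5.55) = 1.2441.
Q* ≈ 2862.054.
S* = Q* · H/(H+B) = 2862.054 × 3.04/8.59 ≈ 1012.881.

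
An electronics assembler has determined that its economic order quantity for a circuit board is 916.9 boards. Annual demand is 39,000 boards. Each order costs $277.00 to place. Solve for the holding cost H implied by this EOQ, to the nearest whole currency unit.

Invert the EOQ relation Q*² = 2DS/H.
From Q* = √(2DS/H): H = 2DS / Q*² = 2 × 39,000 × 277 / 916.9² = 25.6998.

H ≈ $26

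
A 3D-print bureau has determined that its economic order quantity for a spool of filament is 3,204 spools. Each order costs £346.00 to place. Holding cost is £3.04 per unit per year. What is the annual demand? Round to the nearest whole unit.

D ≈ 45,098 spools per year

The basic EOQ model gives Q* = √(2DS/H); rearrange for the unknown.
From Q* = √(2DS/H): D = Q*²H / (2S) = 3,204² × 3.04 / (2 × 346) = 45097.504.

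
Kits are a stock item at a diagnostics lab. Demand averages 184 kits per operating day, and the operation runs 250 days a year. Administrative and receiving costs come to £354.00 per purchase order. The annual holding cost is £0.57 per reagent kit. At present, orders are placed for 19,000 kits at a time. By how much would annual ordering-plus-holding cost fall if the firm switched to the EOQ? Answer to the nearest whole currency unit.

Extra cost ≈ £1,963 per year

Annual demand D = 184 × 250 = 46,000.
EOQ = √(2DS/H) = √(2 × 46,000 × 354 / 0.57) ≈ 7558.89.
Cost at Q* = (D/Q*)S + (Q*/2)H = √(2DSH) ≈ £4,308.57.
Cost at Q = 19,000: (46,000/19,000)×354 + (19,000/2)×0.57 = £857.05 + £5,415.00 = £6,272.05.
Excess = £6,272.05 − £4,308.57 = £1,963.48.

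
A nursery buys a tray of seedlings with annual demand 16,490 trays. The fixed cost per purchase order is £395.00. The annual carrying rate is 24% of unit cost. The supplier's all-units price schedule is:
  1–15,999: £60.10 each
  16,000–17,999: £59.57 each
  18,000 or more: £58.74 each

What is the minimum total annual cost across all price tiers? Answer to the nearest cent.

TC* ≈ £1,004,756.77

Holding cost per unit per year at price C is H = 0.24·C.
Candidates are each tier's EOQ (if it falls in that tier) and each price-break quantity.
EOQ at £60.10 = 950.3 (feasible in tier 1): TC = 16,490×£60.10 + (16,490/950.3)×395 + (950.3/2)×0.24×£60.10 = £1,004,756.77.
EOQ at £59.57 = 954.6 < 16000, so use break Q=16000: TC = 16,490×£59.57 + (16,490/16000.0)×395 + (16000.0/2)×0.24×£59.57 = £1,097,090.80.
EOQ at £58.74 = 961.3 < 18000, so use break Q=18000: TC = 16,490×£58.74 + (16,490/18000.0)×395 + (18000.0/2)×0.24×£58.74 = £1,095,862.86.
Lowest total cost among the candidates is at Q = 950.3.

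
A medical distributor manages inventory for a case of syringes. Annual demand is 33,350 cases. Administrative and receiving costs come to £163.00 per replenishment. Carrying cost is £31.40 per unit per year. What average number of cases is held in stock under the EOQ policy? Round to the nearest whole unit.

Q* = √(2DS/H) = √(2 × 33,350 × 163 / 31.4) ≈ 588.43.
Average inventory = Q*/2 ≈ 588.43 / 2 = 294.213.

Average inventory ≈ 294 cases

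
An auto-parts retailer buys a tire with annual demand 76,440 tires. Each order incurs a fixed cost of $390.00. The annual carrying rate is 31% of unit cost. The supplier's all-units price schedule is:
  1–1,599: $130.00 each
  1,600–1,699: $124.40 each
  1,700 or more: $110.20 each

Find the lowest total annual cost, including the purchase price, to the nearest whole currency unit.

TC* ≈ $8,470,262

Holding cost per unit per year at price C is H = 0.31·C.
Evaluate total cost at each tier's feasible EOQ or, if the EOQ is below the tier, at the tier's minimum quantity.
EOQ at $130.00 = 1216.3 (feasible in tier 1): TC = 76,440×$130.00 + (76,440/1216.3)×390 + (1216.3/2)×0.31×$130.00 = $9,986,218.52.
EOQ at $124.40 = 1243.4 < 1600, so use break Q=1600: TC = 76,440×$124.40 + (76,440/1600.0)×390 + (1600.0/2)×0.31×$124.40 = $9,558,619.45.
EOQ at $110.20 = 1321.1 < 1700, so use break Q=1700: TC = 76,440×$110.20 + (76,440/1700.0)×390 + (1700.0/2)×0.31×$110.20 = $8,470,261.94.
Lowest total cost among the candidates is at Q = 1700.0.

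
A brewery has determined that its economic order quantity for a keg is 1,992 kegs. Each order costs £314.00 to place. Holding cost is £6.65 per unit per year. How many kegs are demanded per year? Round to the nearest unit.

D ≈ 42,019 kegs per year

The basic EOQ model gives Q* = √(2DS/H); rearrange for the unknown.
From Q* = √(2DS/H): D = Q*²H / (2S) = 1,992² × 6.65 / (2 × 314) = 42018.512.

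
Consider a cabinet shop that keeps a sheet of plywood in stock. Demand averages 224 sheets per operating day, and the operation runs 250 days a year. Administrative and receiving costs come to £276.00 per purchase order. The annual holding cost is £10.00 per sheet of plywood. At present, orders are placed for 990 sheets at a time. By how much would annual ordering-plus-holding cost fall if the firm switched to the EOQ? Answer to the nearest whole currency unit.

Annual demand D = 224 × 250 = 56,000.
EOQ = √(2DS/H) = √(2 × 56,000 × 276 / 10) ≈ 1758.18.
Cost at Q* = (D/Q*)S + (Q*/2)H = √(2DSH) ≈ £17,581.81.
Cost at Q = 990: (56,000/990)×276 + (990/2)×10 = £15,612.12 + £4,950.00 = £20,562.12.
Excess = £20,562.12 − £17,581.81 = £2,980.31.

Extra cost ≈ £2,980 per year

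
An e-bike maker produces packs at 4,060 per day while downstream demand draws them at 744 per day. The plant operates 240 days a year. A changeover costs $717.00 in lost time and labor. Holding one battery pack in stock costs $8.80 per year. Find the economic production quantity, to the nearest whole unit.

Annual demand D = 744 × 240 = 178,560.
Production build-up factor (1 − d/p) = 1 − 744/4,060 = 0.8167.
Q* = √(2DS / (H(1 − d/p))) = √(2 × 178,560 × 717 / (8.8 × 0.8167)).
= √(256,055,040 / 7.1874) ≈ 5968.718.

Q* ≈ 5,969 packs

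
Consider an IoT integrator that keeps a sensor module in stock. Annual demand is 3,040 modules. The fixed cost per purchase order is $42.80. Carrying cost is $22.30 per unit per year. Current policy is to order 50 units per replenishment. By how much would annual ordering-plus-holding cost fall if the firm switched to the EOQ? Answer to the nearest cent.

EOQ = √(2DS/H) = √(2 × 3,040 × 42.8 / 22.3) ≈ 108.02.
Cost at Q* = (D/Q*)S + (Q*/2)H = √(2DSH) ≈ $2,408.94.
Cost at Q = 50: (3,040/50)×42.8 + (50/2)×22.3 = $2,602.24 + $557.50 = $3,159.74.
Excess = $3,159.74 − $2,408.94 = $750.80.

Extra cost ≈ $750.80 per year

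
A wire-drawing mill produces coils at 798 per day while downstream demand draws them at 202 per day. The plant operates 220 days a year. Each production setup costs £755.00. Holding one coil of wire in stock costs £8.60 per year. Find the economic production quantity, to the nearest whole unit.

Annual demand D = 202 × 220 = 44,440.
Production build-up factor (1 − d/p) = 1 − 202/798 = 0.7469.
Q* = √(2DS / (H(1 − d/p))) = √(2 × 44,440 × 755 / (8.6 × 0.7469)).
= √(67,104,400 / 6.4231) ≈ 3232.247.

Q* ≈ 3,232 coils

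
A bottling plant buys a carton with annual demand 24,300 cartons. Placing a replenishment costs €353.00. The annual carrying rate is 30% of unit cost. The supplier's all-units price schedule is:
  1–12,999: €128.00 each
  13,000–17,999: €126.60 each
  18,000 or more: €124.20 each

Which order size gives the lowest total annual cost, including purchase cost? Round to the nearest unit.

Holding cost per unit per year at price C is H = 0.30·C.
Candidates are each tier's EOQ (if it falls in that tier) and each price-break quantity.
EOQ at €128.00 = 668.4 (feasible in tier 1): TC = 24,300×€128.00 + (24,300/668.4)×353 + (668.4/2)×0.30×€128.00 = €3,136,066.76.
EOQ at €126.60 = 672.1 < 13000, so use break Q=13000: TC = 24,300×€126.60 + (24,300/13000.0)×353 + (13000.0/2)×0.30×€126.60 = €3,323,909.84.
EOQ at €124.20 = 678.6 < 18000, so use break Q=18000: TC = 24,300×€124.20 + (24,300/18000.0)×353 + (18000.0/2)×0.30×€124.20 = €3,353,876.55.
Lowest total cost is €3,136,066.76 at Q = 668.4.

Q* ≈ 668 cartons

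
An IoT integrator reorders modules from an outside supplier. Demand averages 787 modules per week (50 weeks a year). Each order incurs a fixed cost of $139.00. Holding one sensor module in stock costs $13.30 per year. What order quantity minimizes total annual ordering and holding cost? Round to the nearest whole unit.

Q* ≈ 907 modules

Annual demand D = 787 × 50 = 39,350.
EOQ = √(2DS / H) = √(2 × 39,350 × 139 / 13.3).
= √(10,939,300 / 13.3) = √822,503.7594 ≈ 906.920.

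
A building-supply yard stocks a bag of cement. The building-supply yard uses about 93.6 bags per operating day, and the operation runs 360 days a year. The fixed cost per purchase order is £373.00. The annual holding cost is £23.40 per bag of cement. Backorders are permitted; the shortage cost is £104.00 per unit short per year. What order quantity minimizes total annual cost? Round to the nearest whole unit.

Q* ≈ 1,147 bags

Annual demand D = 93.6 × 360 = 33,696.
With planned backorders, Q* = √(2DS/H) · √((H+B)/B).
√(2DS/H) = √(2 × 33,696 × 373 / 23.4) = 1036.455.
√((H+B)/B) = √((23.4+104)/104) = 1.1068.
Q* ≈ 1147.146.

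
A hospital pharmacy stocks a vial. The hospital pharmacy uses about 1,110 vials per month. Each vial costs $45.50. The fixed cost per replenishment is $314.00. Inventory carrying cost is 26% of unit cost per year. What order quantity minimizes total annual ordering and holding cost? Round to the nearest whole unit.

Q* ≈ 841 vials

Annual demand D = 1,110 × 12 = 13,320.
Holding cost H = 0.26 × $45.50 = $11.8300 per unit per year.
EOQ = √(2DS / H) = √(2 × 13,320 × 314 / 11.83).
= √(8,364,960 / 11.83) = √707,097.2105 ≈ 840.891.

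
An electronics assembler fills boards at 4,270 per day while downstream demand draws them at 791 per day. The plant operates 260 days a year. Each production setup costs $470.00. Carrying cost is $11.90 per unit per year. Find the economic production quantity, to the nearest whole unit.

Q* ≈ 4,465 boards

Annual demand D = 791 × 260 = 205,660.
Production build-up factor (1 − d/p) = 1 − 791/4,270 = 0.8148.
Q* = √(2DS / (H(1 − d/p))) = √(2 × 205,660 × 470 / (11.9 × 0.8148)).
= √(193,320,400 / 9.6956) ≈ 4465.315.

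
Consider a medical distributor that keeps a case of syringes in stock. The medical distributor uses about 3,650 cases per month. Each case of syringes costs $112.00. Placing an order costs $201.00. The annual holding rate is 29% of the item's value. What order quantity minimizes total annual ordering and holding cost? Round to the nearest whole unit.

Q* ≈ 736 cases

Annual demand D = 3,650 × 12 = 43,800.
Holding cost H = 0.29 × $112.00 = $32.4800 per unit per year.
EOQ = √(2DS / H) = √(2 × 43,800 × 201 / 32.48).
= √(17,607,600 / 32.48) = √542,105.9113 ≈ 736.278.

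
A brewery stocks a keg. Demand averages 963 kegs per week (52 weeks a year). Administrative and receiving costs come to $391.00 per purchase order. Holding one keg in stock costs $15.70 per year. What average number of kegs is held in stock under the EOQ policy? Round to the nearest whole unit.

Average inventory ≈ 790 kegs

Annual demand D = 963 × 52 = 50,076.
Q* = √(2DS/H) = √(2 × 50,076 × 391 / 15.7) ≈ 1579.31.
Average inventory = Q*/2 ≈ 1579.31 / 2 = 789.657.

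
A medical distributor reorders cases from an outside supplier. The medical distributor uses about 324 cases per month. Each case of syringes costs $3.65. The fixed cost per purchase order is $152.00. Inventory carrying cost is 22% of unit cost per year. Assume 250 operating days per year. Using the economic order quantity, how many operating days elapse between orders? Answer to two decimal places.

Annual demand D = 324 × 12 = 3,888.
Holding cost H = 0.22 × $3.65 = $0.8030 per unit per year.
Q* = √(2DS/H) = √(2 × 3,888 × 152 / 0.803) ≈ 1213.23.
Cycle time = Q*/D × 250 = 1213.23 / 3,888 × 250 ≈ 78.011 days.

T ≈ 78.01 days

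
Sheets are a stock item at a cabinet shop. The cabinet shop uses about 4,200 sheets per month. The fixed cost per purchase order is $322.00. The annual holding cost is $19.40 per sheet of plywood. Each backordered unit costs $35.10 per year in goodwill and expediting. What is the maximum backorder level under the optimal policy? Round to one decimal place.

S* ≈ 573.7 sheets

Annual demand D = 4,200 × 12 = 50,400.
With planned backorders, Q* = √(2DS/H) · √((H+B)/B).
√(2DS/H) = √(2 × 50,400 × 322 / 19.4) = 1293.473.
√((H+B)/B) = √((19.4+35.1)/35.1) = 1.2461.
Q* ≈ 1611.766.
S* = Q* · H/(H+B) = 1611.766 × 19.4/54.5 ≈ 573.730.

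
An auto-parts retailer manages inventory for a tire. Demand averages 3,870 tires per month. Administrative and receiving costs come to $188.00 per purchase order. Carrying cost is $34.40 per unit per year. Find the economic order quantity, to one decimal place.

Annual demand D = 3,870 × 12 = 46,440.
EOQ = √(2DS / H) = √(2 × 46,440 × 188 / 34.4).
= √(17,461,440 / 34.4) = √507,600 ≈ 712.461.

Q* ≈ 712.5 tires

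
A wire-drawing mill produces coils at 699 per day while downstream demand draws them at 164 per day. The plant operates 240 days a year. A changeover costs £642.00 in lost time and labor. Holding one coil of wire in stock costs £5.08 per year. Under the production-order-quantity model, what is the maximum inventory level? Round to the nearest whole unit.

Annual demand D = 164 × 240 = 39,360.
Production build-up factor (1 − d/p) = 1 − 164/699 = 0.7654.
Q* = √(2DS / (H(1 − d/p))) = √(2 × 39,360 × 642 / (5.08 × 0.7654)).
= √(50,538,240 / 3.8881) ≈ 3605.287.
Maximum inventory = Q*(1 − d/p) = 3605.287 × 0.7654 ≈ 2759.412.

I_max ≈ 2,759 coils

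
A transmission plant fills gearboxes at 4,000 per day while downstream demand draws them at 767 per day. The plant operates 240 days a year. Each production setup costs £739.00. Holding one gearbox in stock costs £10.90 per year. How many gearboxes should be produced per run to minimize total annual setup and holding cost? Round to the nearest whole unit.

Q* ≈ 5,557 gearboxes

Annual demand D = 767 × 240 = 184,080.
Production build-up factor (1 − d/p) = 1 − 767/4,000 = 0.8083.
Q* = √(2DS / (H(1 − d/p))) = √(2 × 184,080 × 739 / (10.9 × 0.8083)).
= √(272,070,240 / 8.8099) ≈ 5557.179.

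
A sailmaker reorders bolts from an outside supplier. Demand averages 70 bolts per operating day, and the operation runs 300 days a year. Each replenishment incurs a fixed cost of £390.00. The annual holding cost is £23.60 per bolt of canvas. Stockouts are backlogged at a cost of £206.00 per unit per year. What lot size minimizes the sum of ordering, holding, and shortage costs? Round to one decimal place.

Annual demand D = 70 × 300 = 21,000.
With planned backorders, Q* = √(2DS/H) · √((H+B)/B).
√(2DS/H) = √(2 × 21,000 × 390 / 23.6) = 833.107.
√((H+B)/B) = √((23.6+206)/206) = 1.0557.
Q* ≈ 879.535.

Q* ≈ 879.5 bolts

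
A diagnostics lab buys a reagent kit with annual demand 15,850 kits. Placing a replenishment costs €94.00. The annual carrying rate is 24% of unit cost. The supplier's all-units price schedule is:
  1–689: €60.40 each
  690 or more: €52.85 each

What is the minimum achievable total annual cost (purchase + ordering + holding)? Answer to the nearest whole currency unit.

Holding cost per unit per year at price C is H = 0.24·C.
Candidates are each tier's EOQ (if it falls in that tier) and each price-break quantity.
EOQ at €60.40 = 453.4 (feasible in tier 1): TC = 15,850×€60.40 + (15,850/453.4)×94 + (453.4/2)×0.24×€60.40 = €963,912.30.
EOQ at €52.85 = 484.7 < 690, so use break Q=690: TC = 15,850×€52.85 + (15,850/690.0)×94 + (690.0/2)×0.24×€52.85 = €844,207.76.
Lowest total cost among the candidates is at Q = 690.0.

TC* ≈ €844,208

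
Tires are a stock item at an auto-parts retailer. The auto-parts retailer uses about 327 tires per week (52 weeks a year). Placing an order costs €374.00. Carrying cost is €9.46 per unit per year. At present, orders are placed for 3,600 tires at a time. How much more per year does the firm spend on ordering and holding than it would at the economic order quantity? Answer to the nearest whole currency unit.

Annual demand D = 327 × 52 = 17,004.
EOQ = √(2DS/H) = √(2 × 17,004 × 374 / 9.46) ≈ 1159.53.
Cost at Q* = (D/Q*)S + (Q*/2)H = √(2DSH) ≈ €10,969.12.
Cost at Q = 3,600: (17,004/3,600)×374 + (3,600/2)×9.46 = €1,766.53 + €17,028.00 = €18,794.53.
Excess = €18,794.53 − €10,969.12 = €7,825.40.

Extra cost ≈ €7,825 per year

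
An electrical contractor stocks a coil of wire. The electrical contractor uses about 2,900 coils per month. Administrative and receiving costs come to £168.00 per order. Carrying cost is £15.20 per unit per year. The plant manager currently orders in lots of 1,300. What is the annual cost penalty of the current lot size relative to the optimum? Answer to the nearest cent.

Annual demand D = 2,900 × 12 = 34,800.
EOQ = √(2DS/H) = √(2 × 34,800 × 168 / 15.2) ≈ 877.08.
Cost at Q* = (D/Q*)S + (Q*/2)H = √(2DSH) ≈ £13,331.56.
Cost at Q = 1,300: (34,800/1,300)×168 + (1,300/2)×15.2 = £4,497.23 + £9,880.00 = £14,377.23.
Excess = £14,377.23 − £13,331.56 = £1,045.67.

Extra cost ≈ £1,045.67 per year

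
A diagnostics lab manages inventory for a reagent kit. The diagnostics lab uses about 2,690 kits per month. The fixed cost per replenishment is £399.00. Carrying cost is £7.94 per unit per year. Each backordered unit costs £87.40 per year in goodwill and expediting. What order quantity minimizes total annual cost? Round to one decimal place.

Q* ≈ 1,881.2 kits

Annual demand D = 2,690 × 12 = 32,280.
With planned backorders, Q* = √(2DS/H) · √((H+B)/B).
√(2DS/H) = √(2 × 32,280 × 399 / 7.94) = 1801.183.
√((H+B)/B) = √((7.94+87.4)/87.4) = 1.0444.
Q* ≈ 1881.221.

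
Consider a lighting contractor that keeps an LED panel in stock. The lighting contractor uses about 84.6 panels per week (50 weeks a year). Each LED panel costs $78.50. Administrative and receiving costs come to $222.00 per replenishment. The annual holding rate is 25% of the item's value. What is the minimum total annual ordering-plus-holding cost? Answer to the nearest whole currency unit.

Annual demand D = 84.6 × 50 = 4,230.
Holding cost H = 0.25 × $78.50 = $19.6250 per unit per year.
Q* = √(2DS/H) = √(2 × 4,230 × 222 / 19.625) ≈ 309.35.
At the optimum the two cost components are equal, so total cost = 2·(Q*/2)H = Q*·H.
Minimum total = √(2DSH) = √(2 × 4,230 × 222 × 19.625) ≈ 6071.088.

TC* ≈ $6,071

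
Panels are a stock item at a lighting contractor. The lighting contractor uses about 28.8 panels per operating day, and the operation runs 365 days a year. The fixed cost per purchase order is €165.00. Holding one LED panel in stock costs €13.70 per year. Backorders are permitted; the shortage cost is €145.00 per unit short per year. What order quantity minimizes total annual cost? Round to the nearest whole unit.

Annual demand D = 28.8 × 365 = 10,512.
With planned backorders, Q* = √(2DS/H) · √((H+B)/B).
√(2DS/H) = √(2 × 10,512 × 165 / 13.7) = 503.199.
√((H+B)/B) = √((13.7+145)/145) = 1.0462.
Q* ≈ 526.434.

Q* ≈ 526 panels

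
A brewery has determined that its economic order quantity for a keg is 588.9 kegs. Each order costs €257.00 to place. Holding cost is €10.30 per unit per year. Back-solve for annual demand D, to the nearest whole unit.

D ≈ 6,950 kegs per year

The basic EOQ model gives Q* = √(2DS/H); rearrange for the unknown.
From Q* = √(2DS/H): D = Q*²H / (2S) = 588.9² × 10.3 / (2 × 257) = 6949.558.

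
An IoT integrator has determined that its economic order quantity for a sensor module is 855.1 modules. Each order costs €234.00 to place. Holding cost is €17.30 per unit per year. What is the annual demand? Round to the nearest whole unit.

D ≈ 27,029 modules per year

Squaring Q* = √(2DS/H) gives Q*² = 2DS/H.
From Q* = √(2DS/H): D = Q*²H / (2S) = 855.1² × 17.3 / (2 × 234) = 27029.254.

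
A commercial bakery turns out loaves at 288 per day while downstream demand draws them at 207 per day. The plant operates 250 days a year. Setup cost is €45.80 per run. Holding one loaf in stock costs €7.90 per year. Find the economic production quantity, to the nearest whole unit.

Annual demand D = 207 × 250 = 51,750.
Production build-up factor (1 − d/p) = 1 − 207/288 = 0.2812.
Q* = √(2DS / (H(1 − d/p))) = √(2 × 51,750 × 45.8 / (7.9 × 0.2812)).
= √(4,740,300 / 2.2219) ≈ 1460.640.

Q* ≈ 1,461 loaves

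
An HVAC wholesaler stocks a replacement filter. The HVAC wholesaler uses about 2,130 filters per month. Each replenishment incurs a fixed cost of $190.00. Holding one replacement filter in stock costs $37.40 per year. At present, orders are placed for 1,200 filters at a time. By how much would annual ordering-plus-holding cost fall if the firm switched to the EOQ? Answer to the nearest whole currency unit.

Annual demand D = 2,130 × 12 = 25,560.
EOQ = √(2DS/H) = √(2 × 25,560 × 190 / 37.4) ≈ 509.61.
Cost at Q* = (D/Q*)S + (Q*/2)H = √(2DSH) ≈ $19,059.35.
Cost at Q = 1,200: (25,560/1,200)×190 + (1,200/2)×37.4 = $4,047.00 + $22,440.00 = $26,487.00.
Excess = $26,487.00 − $19,059.35 = $7,427.65.

Extra cost ≈ $7,428 per year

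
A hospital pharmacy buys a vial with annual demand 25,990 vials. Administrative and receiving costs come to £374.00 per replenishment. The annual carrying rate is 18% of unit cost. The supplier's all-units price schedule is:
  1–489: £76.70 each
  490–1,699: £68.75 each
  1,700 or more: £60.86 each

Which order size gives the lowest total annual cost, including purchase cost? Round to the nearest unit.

Holding cost per unit per year at price C is H = 0.18·C.
Evaluate total cost at each tier's feasible EOQ or, if the EOQ is below the tier, at the tier's minimum quantity.
Tier 1 (£76.70): EOQ = 1186.6 exceeds tier's upper bound 489, so this tier is dominated.
EOQ at £68.75 = 1253.4 (feasible in tier 2): TC = 25,990×£68.75 + (25,990/1253.4)×374 + (1253.4/2)×0.18×£68.75 = £1,802,323.03.
EOQ at £60.86 = 1332.1 < 1700, so use break Q=1700: TC = 25,990×£60.86 + (25,990/1700.0)×374 + (1700.0/2)×0.18×£60.86 = £1,596,780.78.
Lowest total cost is £1,596,780.78 at Q = 1700.0.

Q* ≈ 1,700 vials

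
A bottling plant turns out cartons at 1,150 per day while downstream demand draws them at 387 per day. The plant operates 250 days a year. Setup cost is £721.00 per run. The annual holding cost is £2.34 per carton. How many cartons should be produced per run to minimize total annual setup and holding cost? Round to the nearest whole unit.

Q* ≈ 9,480 cartons

Annual demand D = 387 × 250 = 96,750.
Production build-up factor (1 − d/p) = 1 − 387/1,150 = 0.6635.
Q* = √(2DS / (H(1 − d/p))) = √(2 × 96,750 × 721 / (2.34 × 0.6635)).
= √(139,513,500 / 1.5525) ≈ 9479.531.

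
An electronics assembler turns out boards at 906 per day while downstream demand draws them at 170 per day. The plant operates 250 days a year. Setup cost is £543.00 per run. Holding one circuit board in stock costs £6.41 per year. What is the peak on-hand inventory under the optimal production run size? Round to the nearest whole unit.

I_max ≈ 2,419 boards

Annual demand D = 170 × 250 = 42,500.
Production build-up factor (1 − d/p) = 1 − 170/906 = 0.8124.
Q* = √(2DS / (H(1 − d/p))) = √(2 × 42,500 × 543 / (6.41 × 0.8124)).
= √(46,155,000 / 5.2072) ≈ 2977.183.
Maximum inventory = Q*(1 − d/p) = 2977.183 × 0.8124 ≈ 2418.551.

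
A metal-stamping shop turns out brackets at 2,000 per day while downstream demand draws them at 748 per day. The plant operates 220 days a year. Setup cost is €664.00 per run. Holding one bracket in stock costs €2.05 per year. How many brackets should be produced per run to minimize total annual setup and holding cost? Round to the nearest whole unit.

Annual demand D = 748 × 220 = 164,560.
Production build-up factor (1 − d/p) = 1 − 748/2,000 = 0.6260.
Q* = √(2DS / (H(1 − d/p))) = √(2 × 164,560 × 664 / (2.05 × 0.6260)).
= √(218,535,680 / 1.2833) ≈ 13049.596.

Q* ≈ 13,050 brackets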